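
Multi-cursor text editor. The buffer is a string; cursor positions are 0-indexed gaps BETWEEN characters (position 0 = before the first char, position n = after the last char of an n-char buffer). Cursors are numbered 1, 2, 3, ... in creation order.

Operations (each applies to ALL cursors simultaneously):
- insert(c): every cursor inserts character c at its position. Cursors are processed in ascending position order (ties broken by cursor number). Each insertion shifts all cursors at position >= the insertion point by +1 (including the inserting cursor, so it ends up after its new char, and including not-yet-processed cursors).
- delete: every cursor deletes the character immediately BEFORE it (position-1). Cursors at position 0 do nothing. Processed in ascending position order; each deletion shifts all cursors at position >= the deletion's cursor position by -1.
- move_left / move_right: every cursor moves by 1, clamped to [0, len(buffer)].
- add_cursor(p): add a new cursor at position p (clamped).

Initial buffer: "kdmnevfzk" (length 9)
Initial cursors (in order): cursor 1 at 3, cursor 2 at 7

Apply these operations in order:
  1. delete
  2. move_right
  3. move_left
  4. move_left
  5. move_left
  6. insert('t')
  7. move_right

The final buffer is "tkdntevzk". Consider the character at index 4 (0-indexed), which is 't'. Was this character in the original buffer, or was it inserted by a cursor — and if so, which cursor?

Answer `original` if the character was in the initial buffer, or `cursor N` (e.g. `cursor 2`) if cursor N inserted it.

Answer: cursor 2

Derivation:
After op 1 (delete): buffer="kdnevzk" (len 7), cursors c1@2 c2@5, authorship .......
After op 2 (move_right): buffer="kdnevzk" (len 7), cursors c1@3 c2@6, authorship .......
After op 3 (move_left): buffer="kdnevzk" (len 7), cursors c1@2 c2@5, authorship .......
After op 4 (move_left): buffer="kdnevzk" (len 7), cursors c1@1 c2@4, authorship .......
After op 5 (move_left): buffer="kdnevzk" (len 7), cursors c1@0 c2@3, authorship .......
After op 6 (insert('t')): buffer="tkdntevzk" (len 9), cursors c1@1 c2@5, authorship 1...2....
After op 7 (move_right): buffer="tkdntevzk" (len 9), cursors c1@2 c2@6, authorship 1...2....
Authorship (.=original, N=cursor N): 1 . . . 2 . . . .
Index 4: author = 2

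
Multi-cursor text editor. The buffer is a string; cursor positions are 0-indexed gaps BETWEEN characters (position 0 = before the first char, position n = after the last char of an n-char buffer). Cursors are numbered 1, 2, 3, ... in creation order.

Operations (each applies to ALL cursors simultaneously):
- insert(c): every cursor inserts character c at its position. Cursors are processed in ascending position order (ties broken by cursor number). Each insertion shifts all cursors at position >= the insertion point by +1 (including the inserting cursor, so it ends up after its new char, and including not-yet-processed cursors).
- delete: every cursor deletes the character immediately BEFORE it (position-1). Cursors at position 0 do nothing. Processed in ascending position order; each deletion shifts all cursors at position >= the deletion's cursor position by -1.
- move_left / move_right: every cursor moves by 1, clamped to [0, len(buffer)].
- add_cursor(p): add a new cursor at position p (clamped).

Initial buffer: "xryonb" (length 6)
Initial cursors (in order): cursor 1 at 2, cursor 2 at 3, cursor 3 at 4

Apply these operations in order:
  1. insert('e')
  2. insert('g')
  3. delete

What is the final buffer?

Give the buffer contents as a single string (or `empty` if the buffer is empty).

Answer: xreyeoenb

Derivation:
After op 1 (insert('e')): buffer="xreyeoenb" (len 9), cursors c1@3 c2@5 c3@7, authorship ..1.2.3..
After op 2 (insert('g')): buffer="xregyegoegnb" (len 12), cursors c1@4 c2@7 c3@10, authorship ..11.22.33..
After op 3 (delete): buffer="xreyeoenb" (len 9), cursors c1@3 c2@5 c3@7, authorship ..1.2.3..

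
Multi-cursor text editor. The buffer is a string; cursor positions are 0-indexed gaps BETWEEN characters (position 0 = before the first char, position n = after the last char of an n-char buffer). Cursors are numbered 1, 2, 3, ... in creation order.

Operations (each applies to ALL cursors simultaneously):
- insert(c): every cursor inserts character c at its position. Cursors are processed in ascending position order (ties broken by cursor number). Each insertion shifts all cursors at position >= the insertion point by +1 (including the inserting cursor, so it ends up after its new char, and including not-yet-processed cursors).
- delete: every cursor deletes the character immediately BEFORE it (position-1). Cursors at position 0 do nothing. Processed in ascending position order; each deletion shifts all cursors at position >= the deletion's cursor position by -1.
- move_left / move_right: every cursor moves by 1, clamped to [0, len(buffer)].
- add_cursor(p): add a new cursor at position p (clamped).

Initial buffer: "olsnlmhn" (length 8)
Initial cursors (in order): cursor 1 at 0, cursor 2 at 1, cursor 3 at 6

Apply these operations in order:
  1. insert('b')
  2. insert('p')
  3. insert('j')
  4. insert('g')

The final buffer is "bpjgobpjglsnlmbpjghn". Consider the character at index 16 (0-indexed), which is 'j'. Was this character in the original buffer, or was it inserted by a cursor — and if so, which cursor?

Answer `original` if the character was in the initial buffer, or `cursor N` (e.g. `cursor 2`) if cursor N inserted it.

Answer: cursor 3

Derivation:
After op 1 (insert('b')): buffer="boblsnlmbhn" (len 11), cursors c1@1 c2@3 c3@9, authorship 1.2.....3..
After op 2 (insert('p')): buffer="bpobplsnlmbphn" (len 14), cursors c1@2 c2@5 c3@12, authorship 11.22.....33..
After op 3 (insert('j')): buffer="bpjobpjlsnlmbpjhn" (len 17), cursors c1@3 c2@7 c3@15, authorship 111.222.....333..
After op 4 (insert('g')): buffer="bpjgobpjglsnlmbpjghn" (len 20), cursors c1@4 c2@9 c3@18, authorship 1111.2222.....3333..
Authorship (.=original, N=cursor N): 1 1 1 1 . 2 2 2 2 . . . . . 3 3 3 3 . .
Index 16: author = 3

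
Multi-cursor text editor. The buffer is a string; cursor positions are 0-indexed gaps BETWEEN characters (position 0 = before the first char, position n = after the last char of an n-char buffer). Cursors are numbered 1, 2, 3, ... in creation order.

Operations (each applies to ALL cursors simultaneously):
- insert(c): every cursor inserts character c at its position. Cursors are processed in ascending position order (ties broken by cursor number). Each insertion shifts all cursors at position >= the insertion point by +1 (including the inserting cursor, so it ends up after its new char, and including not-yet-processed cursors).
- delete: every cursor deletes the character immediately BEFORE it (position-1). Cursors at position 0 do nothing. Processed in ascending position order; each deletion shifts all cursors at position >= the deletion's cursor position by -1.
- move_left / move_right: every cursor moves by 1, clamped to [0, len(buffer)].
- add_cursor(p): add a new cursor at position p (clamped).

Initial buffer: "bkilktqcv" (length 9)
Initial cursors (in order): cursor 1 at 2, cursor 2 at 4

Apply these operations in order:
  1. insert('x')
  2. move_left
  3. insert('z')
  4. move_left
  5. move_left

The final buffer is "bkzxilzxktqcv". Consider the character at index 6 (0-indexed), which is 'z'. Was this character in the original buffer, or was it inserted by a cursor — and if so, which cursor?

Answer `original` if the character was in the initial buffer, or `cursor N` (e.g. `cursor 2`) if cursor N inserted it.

Answer: cursor 2

Derivation:
After op 1 (insert('x')): buffer="bkxilxktqcv" (len 11), cursors c1@3 c2@6, authorship ..1..2.....
After op 2 (move_left): buffer="bkxilxktqcv" (len 11), cursors c1@2 c2@5, authorship ..1..2.....
After op 3 (insert('z')): buffer="bkzxilzxktqcv" (len 13), cursors c1@3 c2@7, authorship ..11..22.....
After op 4 (move_left): buffer="bkzxilzxktqcv" (len 13), cursors c1@2 c2@6, authorship ..11..22.....
After op 5 (move_left): buffer="bkzxilzxktqcv" (len 13), cursors c1@1 c2@5, authorship ..11..22.....
Authorship (.=original, N=cursor N): . . 1 1 . . 2 2 . . . . .
Index 6: author = 2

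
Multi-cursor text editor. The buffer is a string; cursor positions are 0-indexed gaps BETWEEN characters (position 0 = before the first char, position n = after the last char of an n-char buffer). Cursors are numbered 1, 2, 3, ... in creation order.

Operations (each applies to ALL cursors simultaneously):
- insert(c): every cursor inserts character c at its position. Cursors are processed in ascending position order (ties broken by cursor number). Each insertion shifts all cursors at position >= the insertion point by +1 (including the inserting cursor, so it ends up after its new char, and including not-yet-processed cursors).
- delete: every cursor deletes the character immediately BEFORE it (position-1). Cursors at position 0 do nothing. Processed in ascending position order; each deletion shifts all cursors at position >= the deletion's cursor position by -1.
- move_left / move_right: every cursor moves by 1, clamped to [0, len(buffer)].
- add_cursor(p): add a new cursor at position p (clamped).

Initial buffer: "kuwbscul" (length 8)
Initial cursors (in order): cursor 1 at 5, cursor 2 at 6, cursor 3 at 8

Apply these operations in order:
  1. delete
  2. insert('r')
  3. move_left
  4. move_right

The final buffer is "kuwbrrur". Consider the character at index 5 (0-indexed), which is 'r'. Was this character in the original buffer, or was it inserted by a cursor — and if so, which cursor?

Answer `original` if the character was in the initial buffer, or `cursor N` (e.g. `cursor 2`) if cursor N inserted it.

Answer: cursor 2

Derivation:
After op 1 (delete): buffer="kuwbu" (len 5), cursors c1@4 c2@4 c3@5, authorship .....
After op 2 (insert('r')): buffer="kuwbrrur" (len 8), cursors c1@6 c2@6 c3@8, authorship ....12.3
After op 3 (move_left): buffer="kuwbrrur" (len 8), cursors c1@5 c2@5 c3@7, authorship ....12.3
After op 4 (move_right): buffer="kuwbrrur" (len 8), cursors c1@6 c2@6 c3@8, authorship ....12.3
Authorship (.=original, N=cursor N): . . . . 1 2 . 3
Index 5: author = 2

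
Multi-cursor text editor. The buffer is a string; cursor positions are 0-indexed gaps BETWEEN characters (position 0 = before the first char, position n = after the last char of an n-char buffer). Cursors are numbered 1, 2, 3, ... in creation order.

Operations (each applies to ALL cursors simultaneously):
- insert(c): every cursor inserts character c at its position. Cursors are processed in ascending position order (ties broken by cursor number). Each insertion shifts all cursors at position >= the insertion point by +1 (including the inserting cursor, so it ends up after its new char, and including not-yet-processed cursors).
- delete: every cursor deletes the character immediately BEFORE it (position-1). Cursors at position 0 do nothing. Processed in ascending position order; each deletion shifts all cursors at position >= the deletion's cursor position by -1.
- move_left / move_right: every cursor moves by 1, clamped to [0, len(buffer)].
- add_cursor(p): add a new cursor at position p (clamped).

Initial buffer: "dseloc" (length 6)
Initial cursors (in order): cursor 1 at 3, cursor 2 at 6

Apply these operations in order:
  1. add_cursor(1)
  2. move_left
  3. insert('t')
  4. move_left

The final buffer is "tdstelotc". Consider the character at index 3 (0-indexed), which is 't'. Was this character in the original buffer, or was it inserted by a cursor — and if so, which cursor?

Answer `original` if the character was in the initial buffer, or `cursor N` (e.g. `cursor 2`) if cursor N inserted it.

Answer: cursor 1

Derivation:
After op 1 (add_cursor(1)): buffer="dseloc" (len 6), cursors c3@1 c1@3 c2@6, authorship ......
After op 2 (move_left): buffer="dseloc" (len 6), cursors c3@0 c1@2 c2@5, authorship ......
After op 3 (insert('t')): buffer="tdstelotc" (len 9), cursors c3@1 c1@4 c2@8, authorship 3..1...2.
After op 4 (move_left): buffer="tdstelotc" (len 9), cursors c3@0 c1@3 c2@7, authorship 3..1...2.
Authorship (.=original, N=cursor N): 3 . . 1 . . . 2 .
Index 3: author = 1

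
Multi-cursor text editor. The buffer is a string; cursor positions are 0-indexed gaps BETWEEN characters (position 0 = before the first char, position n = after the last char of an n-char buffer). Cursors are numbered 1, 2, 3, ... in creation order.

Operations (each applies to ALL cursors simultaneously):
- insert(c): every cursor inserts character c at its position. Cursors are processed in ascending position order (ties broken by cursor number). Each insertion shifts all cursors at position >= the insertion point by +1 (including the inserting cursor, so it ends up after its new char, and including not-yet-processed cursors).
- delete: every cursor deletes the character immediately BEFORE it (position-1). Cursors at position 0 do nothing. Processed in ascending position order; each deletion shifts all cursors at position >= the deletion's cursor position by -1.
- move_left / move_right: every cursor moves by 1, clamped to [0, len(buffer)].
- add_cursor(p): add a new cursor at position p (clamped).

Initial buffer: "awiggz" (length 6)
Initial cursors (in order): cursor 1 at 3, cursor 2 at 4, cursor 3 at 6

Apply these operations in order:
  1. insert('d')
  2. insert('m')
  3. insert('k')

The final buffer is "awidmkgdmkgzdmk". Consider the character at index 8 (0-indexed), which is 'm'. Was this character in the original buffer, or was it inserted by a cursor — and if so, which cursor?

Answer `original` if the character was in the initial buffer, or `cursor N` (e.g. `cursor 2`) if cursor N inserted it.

Answer: cursor 2

Derivation:
After op 1 (insert('d')): buffer="awidgdgzd" (len 9), cursors c1@4 c2@6 c3@9, authorship ...1.2..3
After op 2 (insert('m')): buffer="awidmgdmgzdm" (len 12), cursors c1@5 c2@8 c3@12, authorship ...11.22..33
After op 3 (insert('k')): buffer="awidmkgdmkgzdmk" (len 15), cursors c1@6 c2@10 c3@15, authorship ...111.222..333
Authorship (.=original, N=cursor N): . . . 1 1 1 . 2 2 2 . . 3 3 3
Index 8: author = 2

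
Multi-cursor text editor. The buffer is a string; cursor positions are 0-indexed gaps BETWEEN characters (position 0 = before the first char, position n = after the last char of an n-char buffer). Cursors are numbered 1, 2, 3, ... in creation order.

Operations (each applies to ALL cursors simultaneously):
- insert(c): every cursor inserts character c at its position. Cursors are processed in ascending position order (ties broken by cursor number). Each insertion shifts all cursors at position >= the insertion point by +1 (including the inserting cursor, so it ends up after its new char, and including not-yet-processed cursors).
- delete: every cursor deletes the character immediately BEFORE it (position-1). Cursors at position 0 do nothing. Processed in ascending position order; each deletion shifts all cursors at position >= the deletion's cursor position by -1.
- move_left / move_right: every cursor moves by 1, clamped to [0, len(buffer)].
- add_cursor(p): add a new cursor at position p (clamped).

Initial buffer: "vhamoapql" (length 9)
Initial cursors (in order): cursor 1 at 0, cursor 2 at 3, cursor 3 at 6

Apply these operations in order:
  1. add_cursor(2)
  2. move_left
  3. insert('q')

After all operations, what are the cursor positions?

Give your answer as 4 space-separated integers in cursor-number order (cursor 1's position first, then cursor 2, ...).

Answer: 1 5 9 3

Derivation:
After op 1 (add_cursor(2)): buffer="vhamoapql" (len 9), cursors c1@0 c4@2 c2@3 c3@6, authorship .........
After op 2 (move_left): buffer="vhamoapql" (len 9), cursors c1@0 c4@1 c2@2 c3@5, authorship .........
After op 3 (insert('q')): buffer="qvqhqamoqapql" (len 13), cursors c1@1 c4@3 c2@5 c3@9, authorship 1.4.2...3....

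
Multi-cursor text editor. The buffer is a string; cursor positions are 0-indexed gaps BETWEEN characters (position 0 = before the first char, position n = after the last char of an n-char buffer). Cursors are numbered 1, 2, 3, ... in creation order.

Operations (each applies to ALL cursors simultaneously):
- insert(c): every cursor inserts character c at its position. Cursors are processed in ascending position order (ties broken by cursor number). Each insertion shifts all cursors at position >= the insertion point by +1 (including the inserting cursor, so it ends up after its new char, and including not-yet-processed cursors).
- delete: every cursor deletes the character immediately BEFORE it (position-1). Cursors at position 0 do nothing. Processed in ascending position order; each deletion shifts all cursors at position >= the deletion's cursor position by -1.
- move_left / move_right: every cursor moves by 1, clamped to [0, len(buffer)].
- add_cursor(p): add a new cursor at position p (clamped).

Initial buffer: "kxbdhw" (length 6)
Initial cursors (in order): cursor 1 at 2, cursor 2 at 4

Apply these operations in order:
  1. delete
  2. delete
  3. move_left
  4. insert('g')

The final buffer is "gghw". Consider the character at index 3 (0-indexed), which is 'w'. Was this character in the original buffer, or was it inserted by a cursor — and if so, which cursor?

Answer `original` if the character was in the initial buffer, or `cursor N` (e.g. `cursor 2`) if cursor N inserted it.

After op 1 (delete): buffer="kbhw" (len 4), cursors c1@1 c2@2, authorship ....
After op 2 (delete): buffer="hw" (len 2), cursors c1@0 c2@0, authorship ..
After op 3 (move_left): buffer="hw" (len 2), cursors c1@0 c2@0, authorship ..
After op 4 (insert('g')): buffer="gghw" (len 4), cursors c1@2 c2@2, authorship 12..
Authorship (.=original, N=cursor N): 1 2 . .
Index 3: author = original

Answer: original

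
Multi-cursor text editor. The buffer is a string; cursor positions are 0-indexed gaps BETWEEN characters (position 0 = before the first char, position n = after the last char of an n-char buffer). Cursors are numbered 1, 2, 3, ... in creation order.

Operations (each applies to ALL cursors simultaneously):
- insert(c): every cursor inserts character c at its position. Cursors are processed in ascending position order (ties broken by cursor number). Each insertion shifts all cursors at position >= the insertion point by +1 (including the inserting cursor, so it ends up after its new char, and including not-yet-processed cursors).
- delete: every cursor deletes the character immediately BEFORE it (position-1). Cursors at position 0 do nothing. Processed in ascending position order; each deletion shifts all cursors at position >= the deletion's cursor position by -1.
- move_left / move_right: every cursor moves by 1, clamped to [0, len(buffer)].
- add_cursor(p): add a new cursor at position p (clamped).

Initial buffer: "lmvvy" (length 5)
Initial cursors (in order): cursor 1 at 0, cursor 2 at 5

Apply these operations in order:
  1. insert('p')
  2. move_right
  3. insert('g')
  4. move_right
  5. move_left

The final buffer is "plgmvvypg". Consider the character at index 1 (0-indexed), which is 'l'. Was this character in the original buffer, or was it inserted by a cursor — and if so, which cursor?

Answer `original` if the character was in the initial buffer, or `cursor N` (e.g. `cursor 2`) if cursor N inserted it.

After op 1 (insert('p')): buffer="plmvvyp" (len 7), cursors c1@1 c2@7, authorship 1.....2
After op 2 (move_right): buffer="plmvvyp" (len 7), cursors c1@2 c2@7, authorship 1.....2
After op 3 (insert('g')): buffer="plgmvvypg" (len 9), cursors c1@3 c2@9, authorship 1.1....22
After op 4 (move_right): buffer="plgmvvypg" (len 9), cursors c1@4 c2@9, authorship 1.1....22
After op 5 (move_left): buffer="plgmvvypg" (len 9), cursors c1@3 c2@8, authorship 1.1....22
Authorship (.=original, N=cursor N): 1 . 1 . . . . 2 2
Index 1: author = original

Answer: original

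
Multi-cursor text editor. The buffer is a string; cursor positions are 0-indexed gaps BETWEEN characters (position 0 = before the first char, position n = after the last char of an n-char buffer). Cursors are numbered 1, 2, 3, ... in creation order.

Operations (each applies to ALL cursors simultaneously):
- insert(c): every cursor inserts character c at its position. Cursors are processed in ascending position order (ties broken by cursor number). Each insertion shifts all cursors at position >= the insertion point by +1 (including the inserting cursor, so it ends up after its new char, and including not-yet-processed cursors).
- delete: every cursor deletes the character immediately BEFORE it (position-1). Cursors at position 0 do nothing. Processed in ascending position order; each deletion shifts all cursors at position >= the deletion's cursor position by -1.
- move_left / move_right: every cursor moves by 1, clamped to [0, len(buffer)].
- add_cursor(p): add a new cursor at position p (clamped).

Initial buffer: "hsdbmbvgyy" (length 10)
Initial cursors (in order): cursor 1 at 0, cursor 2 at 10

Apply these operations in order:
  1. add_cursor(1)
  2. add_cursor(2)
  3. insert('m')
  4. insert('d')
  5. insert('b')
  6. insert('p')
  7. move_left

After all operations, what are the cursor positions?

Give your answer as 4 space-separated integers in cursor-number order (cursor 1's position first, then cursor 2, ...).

After op 1 (add_cursor(1)): buffer="hsdbmbvgyy" (len 10), cursors c1@0 c3@1 c2@10, authorship ..........
After op 2 (add_cursor(2)): buffer="hsdbmbvgyy" (len 10), cursors c1@0 c3@1 c4@2 c2@10, authorship ..........
After op 3 (insert('m')): buffer="mhmsmdbmbvgyym" (len 14), cursors c1@1 c3@3 c4@5 c2@14, authorship 1.3.4........2
After op 4 (insert('d')): buffer="mdhmdsmddbmbvgyymd" (len 18), cursors c1@2 c3@5 c4@8 c2@18, authorship 11.33.44........22
After op 5 (insert('b')): buffer="mdbhmdbsmdbdbmbvgyymdb" (len 22), cursors c1@3 c3@7 c4@11 c2@22, authorship 111.333.444........222
After op 6 (insert('p')): buffer="mdbphmdbpsmdbpdbmbvgyymdbp" (len 26), cursors c1@4 c3@9 c4@14 c2@26, authorship 1111.3333.4444........2222
After op 7 (move_left): buffer="mdbphmdbpsmdbpdbmbvgyymdbp" (len 26), cursors c1@3 c3@8 c4@13 c2@25, authorship 1111.3333.4444........2222

Answer: 3 25 8 13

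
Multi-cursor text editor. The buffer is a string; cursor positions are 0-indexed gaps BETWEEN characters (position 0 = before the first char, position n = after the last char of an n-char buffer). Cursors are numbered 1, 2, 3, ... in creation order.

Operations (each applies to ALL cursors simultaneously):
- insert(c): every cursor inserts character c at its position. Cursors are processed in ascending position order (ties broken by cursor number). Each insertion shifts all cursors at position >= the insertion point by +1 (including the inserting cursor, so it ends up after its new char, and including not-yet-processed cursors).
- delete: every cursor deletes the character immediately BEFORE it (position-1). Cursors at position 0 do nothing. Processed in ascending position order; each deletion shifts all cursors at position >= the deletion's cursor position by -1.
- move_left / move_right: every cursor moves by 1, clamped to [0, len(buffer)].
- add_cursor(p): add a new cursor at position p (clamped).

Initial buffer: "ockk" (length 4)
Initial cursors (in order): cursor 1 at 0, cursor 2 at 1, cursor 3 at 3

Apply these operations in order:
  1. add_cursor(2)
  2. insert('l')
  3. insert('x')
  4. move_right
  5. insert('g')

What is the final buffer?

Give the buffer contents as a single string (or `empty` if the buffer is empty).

After op 1 (add_cursor(2)): buffer="ockk" (len 4), cursors c1@0 c2@1 c4@2 c3@3, authorship ....
After op 2 (insert('l')): buffer="lolclklk" (len 8), cursors c1@1 c2@3 c4@5 c3@7, authorship 1.2.4.3.
After op 3 (insert('x')): buffer="lxolxclxklxk" (len 12), cursors c1@2 c2@5 c4@8 c3@11, authorship 11.22.44.33.
After op 4 (move_right): buffer="lxolxclxklxk" (len 12), cursors c1@3 c2@6 c4@9 c3@12, authorship 11.22.44.33.
After op 5 (insert('g')): buffer="lxoglxcglxkglxkg" (len 16), cursors c1@4 c2@8 c4@12 c3@16, authorship 11.122.244.433.3

Answer: lxoglxcglxkglxkg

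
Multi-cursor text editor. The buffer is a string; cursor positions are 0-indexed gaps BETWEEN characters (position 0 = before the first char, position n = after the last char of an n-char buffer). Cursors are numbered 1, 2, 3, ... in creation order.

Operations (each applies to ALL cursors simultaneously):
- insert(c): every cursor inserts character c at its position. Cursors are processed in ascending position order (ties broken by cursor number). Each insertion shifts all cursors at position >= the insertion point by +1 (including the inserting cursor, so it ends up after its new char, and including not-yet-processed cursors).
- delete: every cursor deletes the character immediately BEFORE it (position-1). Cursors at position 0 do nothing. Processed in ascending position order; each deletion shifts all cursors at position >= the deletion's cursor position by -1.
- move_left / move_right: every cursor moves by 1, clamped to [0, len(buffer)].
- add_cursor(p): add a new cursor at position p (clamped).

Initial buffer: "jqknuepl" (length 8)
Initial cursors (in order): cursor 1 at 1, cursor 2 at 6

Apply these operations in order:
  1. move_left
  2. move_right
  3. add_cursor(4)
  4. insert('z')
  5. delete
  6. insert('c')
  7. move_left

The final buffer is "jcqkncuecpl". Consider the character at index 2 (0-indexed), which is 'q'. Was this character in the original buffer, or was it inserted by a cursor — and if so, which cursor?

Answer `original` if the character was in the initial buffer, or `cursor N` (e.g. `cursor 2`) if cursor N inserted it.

After op 1 (move_left): buffer="jqknuepl" (len 8), cursors c1@0 c2@5, authorship ........
After op 2 (move_right): buffer="jqknuepl" (len 8), cursors c1@1 c2@6, authorship ........
After op 3 (add_cursor(4)): buffer="jqknuepl" (len 8), cursors c1@1 c3@4 c2@6, authorship ........
After op 4 (insert('z')): buffer="jzqknzuezpl" (len 11), cursors c1@2 c3@6 c2@9, authorship .1...3..2..
After op 5 (delete): buffer="jqknuepl" (len 8), cursors c1@1 c3@4 c2@6, authorship ........
After op 6 (insert('c')): buffer="jcqkncuecpl" (len 11), cursors c1@2 c3@6 c2@9, authorship .1...3..2..
After op 7 (move_left): buffer="jcqkncuecpl" (len 11), cursors c1@1 c3@5 c2@8, authorship .1...3..2..
Authorship (.=original, N=cursor N): . 1 . . . 3 . . 2 . .
Index 2: author = original

Answer: original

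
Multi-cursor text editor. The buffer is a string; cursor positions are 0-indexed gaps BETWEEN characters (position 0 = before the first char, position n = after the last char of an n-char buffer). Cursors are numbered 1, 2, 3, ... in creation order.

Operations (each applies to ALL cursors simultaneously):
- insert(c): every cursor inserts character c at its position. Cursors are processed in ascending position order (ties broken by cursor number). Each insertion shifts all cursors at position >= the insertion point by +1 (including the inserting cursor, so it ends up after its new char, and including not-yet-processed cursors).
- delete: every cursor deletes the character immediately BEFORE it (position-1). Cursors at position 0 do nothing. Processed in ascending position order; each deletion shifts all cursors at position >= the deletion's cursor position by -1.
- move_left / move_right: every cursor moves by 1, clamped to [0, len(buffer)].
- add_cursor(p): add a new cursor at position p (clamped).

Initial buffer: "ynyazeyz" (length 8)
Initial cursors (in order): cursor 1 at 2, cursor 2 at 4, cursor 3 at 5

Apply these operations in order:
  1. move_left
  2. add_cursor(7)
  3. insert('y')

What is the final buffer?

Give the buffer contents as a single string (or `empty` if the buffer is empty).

After op 1 (move_left): buffer="ynyazeyz" (len 8), cursors c1@1 c2@3 c3@4, authorship ........
After op 2 (add_cursor(7)): buffer="ynyazeyz" (len 8), cursors c1@1 c2@3 c3@4 c4@7, authorship ........
After op 3 (insert('y')): buffer="yynyyayzeyyz" (len 12), cursors c1@2 c2@5 c3@7 c4@11, authorship .1..2.3...4.

Answer: yynyyayzeyyz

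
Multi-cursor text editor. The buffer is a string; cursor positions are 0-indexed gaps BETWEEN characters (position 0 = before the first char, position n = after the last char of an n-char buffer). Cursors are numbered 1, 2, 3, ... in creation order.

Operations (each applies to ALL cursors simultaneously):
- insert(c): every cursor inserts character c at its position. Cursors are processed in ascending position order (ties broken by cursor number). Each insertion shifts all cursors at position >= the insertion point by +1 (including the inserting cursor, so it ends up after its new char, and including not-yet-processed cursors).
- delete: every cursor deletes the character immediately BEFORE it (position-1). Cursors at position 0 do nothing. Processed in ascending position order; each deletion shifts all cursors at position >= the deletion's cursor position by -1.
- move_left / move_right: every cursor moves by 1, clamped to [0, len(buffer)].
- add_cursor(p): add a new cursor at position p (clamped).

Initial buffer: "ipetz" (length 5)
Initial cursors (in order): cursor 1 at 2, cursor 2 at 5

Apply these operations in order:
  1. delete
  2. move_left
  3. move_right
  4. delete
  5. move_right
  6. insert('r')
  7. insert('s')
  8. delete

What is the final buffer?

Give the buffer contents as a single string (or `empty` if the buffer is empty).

After op 1 (delete): buffer="iet" (len 3), cursors c1@1 c2@3, authorship ...
After op 2 (move_left): buffer="iet" (len 3), cursors c1@0 c2@2, authorship ...
After op 3 (move_right): buffer="iet" (len 3), cursors c1@1 c2@3, authorship ...
After op 4 (delete): buffer="e" (len 1), cursors c1@0 c2@1, authorship .
After op 5 (move_right): buffer="e" (len 1), cursors c1@1 c2@1, authorship .
After op 6 (insert('r')): buffer="err" (len 3), cursors c1@3 c2@3, authorship .12
After op 7 (insert('s')): buffer="errss" (len 5), cursors c1@5 c2@5, authorship .1212
After op 8 (delete): buffer="err" (len 3), cursors c1@3 c2@3, authorship .12

Answer: err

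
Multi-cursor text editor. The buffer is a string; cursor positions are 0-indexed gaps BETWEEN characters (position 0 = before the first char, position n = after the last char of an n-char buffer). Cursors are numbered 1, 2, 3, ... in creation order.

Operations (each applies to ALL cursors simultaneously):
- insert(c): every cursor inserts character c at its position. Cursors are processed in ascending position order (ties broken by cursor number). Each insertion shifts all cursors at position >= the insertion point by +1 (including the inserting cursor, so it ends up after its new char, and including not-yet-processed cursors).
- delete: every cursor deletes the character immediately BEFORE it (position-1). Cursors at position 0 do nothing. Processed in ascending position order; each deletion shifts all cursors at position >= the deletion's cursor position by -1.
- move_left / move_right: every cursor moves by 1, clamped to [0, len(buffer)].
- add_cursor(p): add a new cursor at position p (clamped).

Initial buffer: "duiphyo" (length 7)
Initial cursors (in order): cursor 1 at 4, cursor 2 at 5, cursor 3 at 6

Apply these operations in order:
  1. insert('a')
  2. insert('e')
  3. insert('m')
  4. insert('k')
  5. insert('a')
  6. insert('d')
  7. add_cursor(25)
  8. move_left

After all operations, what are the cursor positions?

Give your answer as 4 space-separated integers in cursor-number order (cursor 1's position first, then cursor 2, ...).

After op 1 (insert('a')): buffer="duipahayao" (len 10), cursors c1@5 c2@7 c3@9, authorship ....1.2.3.
After op 2 (insert('e')): buffer="duipaehaeyaeo" (len 13), cursors c1@6 c2@9 c3@12, authorship ....11.22.33.
After op 3 (insert('m')): buffer="duipaemhaemyaemo" (len 16), cursors c1@7 c2@11 c3@15, authorship ....111.222.333.
After op 4 (insert('k')): buffer="duipaemkhaemkyaemko" (len 19), cursors c1@8 c2@13 c3@18, authorship ....1111.2222.3333.
After op 5 (insert('a')): buffer="duipaemkahaemkayaemkao" (len 22), cursors c1@9 c2@15 c3@21, authorship ....11111.22222.33333.
After op 6 (insert('d')): buffer="duipaemkadhaemkadyaemkado" (len 25), cursors c1@10 c2@17 c3@24, authorship ....111111.222222.333333.
After op 7 (add_cursor(25)): buffer="duipaemkadhaemkadyaemkado" (len 25), cursors c1@10 c2@17 c3@24 c4@25, authorship ....111111.222222.333333.
After op 8 (move_left): buffer="duipaemkadhaemkadyaemkado" (len 25), cursors c1@9 c2@16 c3@23 c4@24, authorship ....111111.222222.333333.

Answer: 9 16 23 24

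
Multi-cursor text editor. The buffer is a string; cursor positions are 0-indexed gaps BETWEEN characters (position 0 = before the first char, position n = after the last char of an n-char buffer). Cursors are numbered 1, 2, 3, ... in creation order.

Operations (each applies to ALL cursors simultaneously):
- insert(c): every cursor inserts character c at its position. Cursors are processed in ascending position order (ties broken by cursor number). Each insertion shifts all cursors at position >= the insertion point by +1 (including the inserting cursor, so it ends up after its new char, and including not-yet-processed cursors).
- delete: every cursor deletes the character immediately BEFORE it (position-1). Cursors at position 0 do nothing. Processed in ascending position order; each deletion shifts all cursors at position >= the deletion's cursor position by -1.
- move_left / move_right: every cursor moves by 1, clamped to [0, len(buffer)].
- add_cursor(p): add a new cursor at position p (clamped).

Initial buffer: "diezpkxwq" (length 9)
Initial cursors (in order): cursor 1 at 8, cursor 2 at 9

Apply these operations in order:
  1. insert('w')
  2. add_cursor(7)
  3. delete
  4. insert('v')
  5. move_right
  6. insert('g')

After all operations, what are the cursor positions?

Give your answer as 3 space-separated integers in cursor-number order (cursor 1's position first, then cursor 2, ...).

After op 1 (insert('w')): buffer="diezpkxwwqw" (len 11), cursors c1@9 c2@11, authorship ........1.2
After op 2 (add_cursor(7)): buffer="diezpkxwwqw" (len 11), cursors c3@7 c1@9 c2@11, authorship ........1.2
After op 3 (delete): buffer="diezpkwq" (len 8), cursors c3@6 c1@7 c2@8, authorship ........
After op 4 (insert('v')): buffer="diezpkvwvqv" (len 11), cursors c3@7 c1@9 c2@11, authorship ......3.1.2
After op 5 (move_right): buffer="diezpkvwvqv" (len 11), cursors c3@8 c1@10 c2@11, authorship ......3.1.2
After op 6 (insert('g')): buffer="diezpkvwgvqgvg" (len 14), cursors c3@9 c1@12 c2@14, authorship ......3.31.122

Answer: 12 14 9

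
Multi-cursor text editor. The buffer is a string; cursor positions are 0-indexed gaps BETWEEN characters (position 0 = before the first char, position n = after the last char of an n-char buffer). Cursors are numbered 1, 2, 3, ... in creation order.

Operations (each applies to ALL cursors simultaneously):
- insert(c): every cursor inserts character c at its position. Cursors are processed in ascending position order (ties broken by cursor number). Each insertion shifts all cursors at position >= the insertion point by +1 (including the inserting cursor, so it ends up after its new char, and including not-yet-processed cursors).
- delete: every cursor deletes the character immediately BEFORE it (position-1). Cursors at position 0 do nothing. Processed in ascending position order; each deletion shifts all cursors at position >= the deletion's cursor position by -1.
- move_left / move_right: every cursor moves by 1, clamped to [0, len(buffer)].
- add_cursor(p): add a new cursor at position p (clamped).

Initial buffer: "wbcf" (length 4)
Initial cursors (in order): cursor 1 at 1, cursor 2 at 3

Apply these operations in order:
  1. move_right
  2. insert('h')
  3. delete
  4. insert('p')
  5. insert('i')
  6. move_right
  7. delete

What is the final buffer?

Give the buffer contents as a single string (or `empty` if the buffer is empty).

After op 1 (move_right): buffer="wbcf" (len 4), cursors c1@2 c2@4, authorship ....
After op 2 (insert('h')): buffer="wbhcfh" (len 6), cursors c1@3 c2@6, authorship ..1..2
After op 3 (delete): buffer="wbcf" (len 4), cursors c1@2 c2@4, authorship ....
After op 4 (insert('p')): buffer="wbpcfp" (len 6), cursors c1@3 c2@6, authorship ..1..2
After op 5 (insert('i')): buffer="wbpicfpi" (len 8), cursors c1@4 c2@8, authorship ..11..22
After op 6 (move_right): buffer="wbpicfpi" (len 8), cursors c1@5 c2@8, authorship ..11..22
After op 7 (delete): buffer="wbpifp" (len 6), cursors c1@4 c2@6, authorship ..11.2

Answer: wbpifp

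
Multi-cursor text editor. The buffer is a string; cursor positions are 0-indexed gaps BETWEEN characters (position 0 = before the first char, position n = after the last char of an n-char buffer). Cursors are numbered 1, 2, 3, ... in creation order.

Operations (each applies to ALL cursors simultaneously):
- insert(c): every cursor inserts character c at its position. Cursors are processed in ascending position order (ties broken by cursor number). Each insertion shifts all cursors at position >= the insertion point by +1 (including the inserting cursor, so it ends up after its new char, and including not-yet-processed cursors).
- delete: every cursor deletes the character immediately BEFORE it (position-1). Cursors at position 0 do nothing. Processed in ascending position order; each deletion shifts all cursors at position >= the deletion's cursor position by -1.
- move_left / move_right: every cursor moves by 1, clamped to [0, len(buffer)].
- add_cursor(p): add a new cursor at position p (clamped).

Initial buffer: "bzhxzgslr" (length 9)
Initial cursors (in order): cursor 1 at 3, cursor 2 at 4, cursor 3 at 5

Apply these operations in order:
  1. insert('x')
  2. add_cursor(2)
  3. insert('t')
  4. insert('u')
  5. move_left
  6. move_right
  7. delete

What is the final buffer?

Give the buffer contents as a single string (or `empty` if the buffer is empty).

Answer: bzthxtxxtzxtgslr

Derivation:
After op 1 (insert('x')): buffer="bzhxxxzxgslr" (len 12), cursors c1@4 c2@6 c3@8, authorship ...1.2.3....
After op 2 (add_cursor(2)): buffer="bzhxxxzxgslr" (len 12), cursors c4@2 c1@4 c2@6 c3@8, authorship ...1.2.3....
After op 3 (insert('t')): buffer="bzthxtxxtzxtgslr" (len 16), cursors c4@3 c1@6 c2@9 c3@12, authorship ..4.11.22.33....
After op 4 (insert('u')): buffer="bztuhxtuxxtuzxtugslr" (len 20), cursors c4@4 c1@8 c2@12 c3@16, authorship ..44.111.222.333....
After op 5 (move_left): buffer="bztuhxtuxxtuzxtugslr" (len 20), cursors c4@3 c1@7 c2@11 c3@15, authorship ..44.111.222.333....
After op 6 (move_right): buffer="bztuhxtuxxtuzxtugslr" (len 20), cursors c4@4 c1@8 c2@12 c3@16, authorship ..44.111.222.333....
After op 7 (delete): buffer="bzthxtxxtzxtgslr" (len 16), cursors c4@3 c1@6 c2@9 c3@12, authorship ..4.11.22.33....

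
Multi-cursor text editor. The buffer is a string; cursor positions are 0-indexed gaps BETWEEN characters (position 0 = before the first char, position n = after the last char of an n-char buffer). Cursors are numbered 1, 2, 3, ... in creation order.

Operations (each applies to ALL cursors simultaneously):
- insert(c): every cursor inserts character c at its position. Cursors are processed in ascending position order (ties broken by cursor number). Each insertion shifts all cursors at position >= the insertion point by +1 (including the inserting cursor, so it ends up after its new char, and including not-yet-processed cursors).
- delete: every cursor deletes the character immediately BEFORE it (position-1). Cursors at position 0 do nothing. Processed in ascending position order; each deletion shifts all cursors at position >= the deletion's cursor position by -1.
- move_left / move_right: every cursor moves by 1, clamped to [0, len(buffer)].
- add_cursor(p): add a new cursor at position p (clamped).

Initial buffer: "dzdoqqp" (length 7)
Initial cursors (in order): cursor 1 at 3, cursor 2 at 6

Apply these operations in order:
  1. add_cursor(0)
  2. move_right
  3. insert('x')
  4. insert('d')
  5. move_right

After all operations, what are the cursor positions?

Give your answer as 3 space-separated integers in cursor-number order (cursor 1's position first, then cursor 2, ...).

Answer: 9 13 4

Derivation:
After op 1 (add_cursor(0)): buffer="dzdoqqp" (len 7), cursors c3@0 c1@3 c2@6, authorship .......
After op 2 (move_right): buffer="dzdoqqp" (len 7), cursors c3@1 c1@4 c2@7, authorship .......
After op 3 (insert('x')): buffer="dxzdoxqqpx" (len 10), cursors c3@2 c1@6 c2@10, authorship .3...1...2
After op 4 (insert('d')): buffer="dxdzdoxdqqpxd" (len 13), cursors c3@3 c1@8 c2@13, authorship .33...11...22
After op 5 (move_right): buffer="dxdzdoxdqqpxd" (len 13), cursors c3@4 c1@9 c2@13, authorship .33...11...22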